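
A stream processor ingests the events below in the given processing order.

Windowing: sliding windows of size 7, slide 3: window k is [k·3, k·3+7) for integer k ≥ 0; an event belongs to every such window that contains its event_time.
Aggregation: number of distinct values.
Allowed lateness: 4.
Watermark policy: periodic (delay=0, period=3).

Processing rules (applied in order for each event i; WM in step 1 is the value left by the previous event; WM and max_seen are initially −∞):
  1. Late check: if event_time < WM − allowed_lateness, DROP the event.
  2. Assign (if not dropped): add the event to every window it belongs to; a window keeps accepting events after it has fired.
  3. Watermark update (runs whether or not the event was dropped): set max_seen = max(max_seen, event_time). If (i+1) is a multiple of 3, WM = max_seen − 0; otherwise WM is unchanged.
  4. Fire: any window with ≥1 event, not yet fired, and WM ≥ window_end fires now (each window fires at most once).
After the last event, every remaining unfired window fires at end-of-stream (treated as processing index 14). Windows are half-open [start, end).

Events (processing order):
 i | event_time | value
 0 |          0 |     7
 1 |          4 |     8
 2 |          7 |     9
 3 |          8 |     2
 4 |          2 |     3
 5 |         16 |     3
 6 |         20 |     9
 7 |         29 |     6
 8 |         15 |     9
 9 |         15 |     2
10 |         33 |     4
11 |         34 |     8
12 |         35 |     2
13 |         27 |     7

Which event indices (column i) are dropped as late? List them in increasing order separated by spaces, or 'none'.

i=0 t=0 v=7: → [0,7); WM=−∞
i=1 t=4 v=8: → [3,10),[0,7); WM=−∞
i=2 t=7 v=9: → [6,13),[3,10); WM=7; [0,7) fires=2
i=3 t=8 v=2: → [6,13),[3,10); WM=7
i=4 t=2 v=3: DROP (t<7-4); WM=7
i=5 t=16 v=3: → [15,22),[12,19); WM=16; [3,10) fires=3 [6,13) fires=2
i=6 t=20 v=9: → [18,25),[15,22); WM=16
i=7 t=29 v=6: → [27,34),[24,31); WM=16
i=8 t=15 v=9: → [15,22),[12,19),[9,16); WM=29; [9,16) fires=1 [12,19) fires=2 [15,22) fires=2 [18,25) fires=1
i=9 t=15 v=2: DROP (t<29-4); WM=29
i=10 t=33 v=4: → [33,40),[30,37),[27,34); WM=29
i=11 t=34 v=8: → [33,40),[30,37); WM=34; [24,31) fires=1 [27,34) fires=2
i=12 t=35 v=2: → [33,40),[30,37); WM=34
i=13 t=27 v=7: DROP (t<34-4); WM=34

4 9 13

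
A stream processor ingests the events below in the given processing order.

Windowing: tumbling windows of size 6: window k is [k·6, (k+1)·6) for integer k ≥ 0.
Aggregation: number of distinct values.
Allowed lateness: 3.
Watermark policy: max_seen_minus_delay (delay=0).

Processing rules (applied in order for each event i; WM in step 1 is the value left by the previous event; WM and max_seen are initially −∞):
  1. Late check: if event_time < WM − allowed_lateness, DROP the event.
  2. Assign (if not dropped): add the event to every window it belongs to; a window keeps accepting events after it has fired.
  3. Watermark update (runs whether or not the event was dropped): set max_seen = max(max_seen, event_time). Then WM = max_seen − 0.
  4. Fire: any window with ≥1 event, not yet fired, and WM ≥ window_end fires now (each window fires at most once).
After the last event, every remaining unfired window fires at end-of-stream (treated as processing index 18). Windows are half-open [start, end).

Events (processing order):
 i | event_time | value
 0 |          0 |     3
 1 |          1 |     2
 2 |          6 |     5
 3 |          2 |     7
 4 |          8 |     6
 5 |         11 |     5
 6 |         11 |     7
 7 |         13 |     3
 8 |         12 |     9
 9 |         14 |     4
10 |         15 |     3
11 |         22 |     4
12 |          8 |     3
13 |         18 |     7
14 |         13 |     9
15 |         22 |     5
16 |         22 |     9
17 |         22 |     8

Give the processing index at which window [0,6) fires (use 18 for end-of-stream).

i=0 t=0 v=3: → [0,6); WM=0
i=1 t=1 v=2: → [0,6); WM=1
i=2 t=6 v=5: → [6,12); WM=6; [0,6) fires=2
i=3 t=2 v=7: DROP (t<6-3); WM=6
i=4 t=8 v=6: → [6,12); WM=8
i=5 t=11 v=5: → [6,12); WM=11
i=6 t=11 v=7: → [6,12); WM=11
i=7 t=13 v=3: → [12,18); WM=13; [6,12) fires=3
i=8 t=12 v=9: → [12,18); WM=13
i=9 t=14 v=4: → [12,18); WM=14
i=10 t=15 v=3: → [12,18); WM=15
i=11 t=22 v=4: → [18,24); WM=22; [12,18) fires=3
i=12 t=8 v=3: DROP (t<22-3); WM=22
i=13 t=18 v=7: DROP (t<22-3); WM=22
i=14 t=13 v=9: DROP (t<22-3); WM=22
i=15 t=22 v=5: → [18,24); WM=22
i=16 t=22 v=9: → [18,24); WM=22
i=17 t=22 v=8: → [18,24); WM=22

2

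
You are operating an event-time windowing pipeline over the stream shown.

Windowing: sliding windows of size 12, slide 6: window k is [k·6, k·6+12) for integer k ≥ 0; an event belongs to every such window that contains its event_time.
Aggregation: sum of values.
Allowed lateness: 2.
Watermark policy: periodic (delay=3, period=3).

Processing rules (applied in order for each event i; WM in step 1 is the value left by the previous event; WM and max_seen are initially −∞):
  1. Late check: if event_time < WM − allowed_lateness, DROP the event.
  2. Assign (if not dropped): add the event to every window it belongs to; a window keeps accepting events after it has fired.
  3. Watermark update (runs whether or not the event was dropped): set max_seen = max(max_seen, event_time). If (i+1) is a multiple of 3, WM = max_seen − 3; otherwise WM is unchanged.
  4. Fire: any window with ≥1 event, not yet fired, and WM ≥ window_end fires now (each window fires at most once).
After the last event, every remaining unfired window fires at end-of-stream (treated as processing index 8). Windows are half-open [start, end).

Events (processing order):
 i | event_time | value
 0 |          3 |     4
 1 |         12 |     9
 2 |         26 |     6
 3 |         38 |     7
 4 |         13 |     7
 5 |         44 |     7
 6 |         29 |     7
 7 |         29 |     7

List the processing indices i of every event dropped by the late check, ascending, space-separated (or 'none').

4 6 7

i=0 t=3 v=4: → [0,12); WM=−∞
i=1 t=12 v=9: → [12,24),[6,18); WM=−∞
i=2 t=26 v=6: → [24,36),[18,30); WM=23; [0,12) fires=4 [6,18) fires=9
i=3 t=38 v=7: → [36,48),[30,42); WM=23
i=4 t=13 v=7: DROP (t<23-2); WM=23
i=5 t=44 v=7: → [42,54),[36,48); WM=41; [12,24) fires=9 [18,30) fires=6 [24,36) fires=6
i=6 t=29 v=7: DROP (t<41-2); WM=41
i=7 t=29 v=7: DROP (t<41-2); WM=41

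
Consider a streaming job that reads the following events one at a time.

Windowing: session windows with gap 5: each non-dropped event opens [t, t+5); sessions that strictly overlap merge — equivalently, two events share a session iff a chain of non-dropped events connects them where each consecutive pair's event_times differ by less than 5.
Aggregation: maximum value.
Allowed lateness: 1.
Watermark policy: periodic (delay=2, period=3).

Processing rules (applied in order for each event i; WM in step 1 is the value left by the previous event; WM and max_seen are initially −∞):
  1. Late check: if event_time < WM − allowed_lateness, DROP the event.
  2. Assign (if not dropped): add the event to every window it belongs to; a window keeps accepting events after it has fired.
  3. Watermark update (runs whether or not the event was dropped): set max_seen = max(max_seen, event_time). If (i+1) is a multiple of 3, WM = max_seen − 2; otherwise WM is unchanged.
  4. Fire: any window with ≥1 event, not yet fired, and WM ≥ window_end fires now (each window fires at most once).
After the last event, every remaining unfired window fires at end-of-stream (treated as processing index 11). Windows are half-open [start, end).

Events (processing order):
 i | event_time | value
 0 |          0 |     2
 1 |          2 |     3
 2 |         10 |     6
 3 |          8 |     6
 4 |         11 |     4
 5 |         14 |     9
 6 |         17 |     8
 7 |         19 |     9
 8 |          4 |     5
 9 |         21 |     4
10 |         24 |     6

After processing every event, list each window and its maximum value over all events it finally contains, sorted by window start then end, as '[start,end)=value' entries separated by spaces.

[0,7)=3 [8,29)=9

i=0 t=0 v=2: → [0,5); WM=−∞
i=1 t=2 v=3: → [0,7); WM=−∞
i=2 t=10 v=6: → [10,15); WM=8
i=3 t=8 v=6: → [8,15); WM=8
i=4 t=11 v=4: → [8,16); WM=8
i=5 t=14 v=9: → [8,19); WM=12
i=6 t=17 v=8: → [8,22); WM=12
i=7 t=19 v=9: → [8,24); WM=12
i=8 t=4 v=5: DROP (t<12-1); WM=17
i=9 t=21 v=4: → [8,26); WM=17
i=10 t=24 v=6: → [8,29); WM=17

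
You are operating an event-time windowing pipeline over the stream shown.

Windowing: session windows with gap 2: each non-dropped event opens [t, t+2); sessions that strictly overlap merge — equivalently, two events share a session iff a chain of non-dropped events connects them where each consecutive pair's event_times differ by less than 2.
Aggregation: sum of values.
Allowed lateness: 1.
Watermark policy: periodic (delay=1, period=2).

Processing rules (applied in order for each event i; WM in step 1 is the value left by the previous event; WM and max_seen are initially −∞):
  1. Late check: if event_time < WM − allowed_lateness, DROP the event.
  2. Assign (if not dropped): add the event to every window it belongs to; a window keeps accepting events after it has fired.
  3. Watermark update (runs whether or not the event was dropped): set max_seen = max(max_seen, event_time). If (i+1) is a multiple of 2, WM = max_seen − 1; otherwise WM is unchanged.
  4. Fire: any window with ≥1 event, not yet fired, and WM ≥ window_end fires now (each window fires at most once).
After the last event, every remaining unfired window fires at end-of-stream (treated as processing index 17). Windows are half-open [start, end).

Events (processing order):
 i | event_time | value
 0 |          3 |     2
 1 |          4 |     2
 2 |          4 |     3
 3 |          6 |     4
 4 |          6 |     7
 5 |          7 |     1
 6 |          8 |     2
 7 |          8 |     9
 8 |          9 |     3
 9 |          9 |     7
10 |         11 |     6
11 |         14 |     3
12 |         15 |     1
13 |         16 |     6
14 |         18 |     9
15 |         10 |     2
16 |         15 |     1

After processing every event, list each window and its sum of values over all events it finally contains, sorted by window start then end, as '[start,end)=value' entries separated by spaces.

[3,6)=7 [6,11)=33 [11,13)=6 [14,18)=10 [18,20)=9

i=0 t=3 v=2: → [3,5); WM=−∞
i=1 t=4 v=2: → [3,6); WM=3
i=2 t=4 v=3: → [3,6); WM=3
i=3 t=6 v=4: → [6,8); WM=5
i=4 t=6 v=7: → [6,8); WM=5
i=5 t=7 v=1: → [6,9); WM=6
i=6 t=8 v=2: → [6,10); WM=6
i=7 t=8 v=9: → [6,10); WM=7
i=8 t=9 v=3: → [6,11); WM=7
i=9 t=9 v=7: → [6,11); WM=8
i=10 t=11 v=6: → [11,13); WM=8
i=11 t=14 v=3: → [14,16); WM=13
i=12 t=15 v=1: → [14,17); WM=13
i=13 t=16 v=6: → [14,18); WM=15
i=14 t=18 v=9: → [18,20); WM=15
i=15 t=10 v=2: DROP (t<15-1); WM=17
i=16 t=15 v=1: DROP (t<17-1); WM=17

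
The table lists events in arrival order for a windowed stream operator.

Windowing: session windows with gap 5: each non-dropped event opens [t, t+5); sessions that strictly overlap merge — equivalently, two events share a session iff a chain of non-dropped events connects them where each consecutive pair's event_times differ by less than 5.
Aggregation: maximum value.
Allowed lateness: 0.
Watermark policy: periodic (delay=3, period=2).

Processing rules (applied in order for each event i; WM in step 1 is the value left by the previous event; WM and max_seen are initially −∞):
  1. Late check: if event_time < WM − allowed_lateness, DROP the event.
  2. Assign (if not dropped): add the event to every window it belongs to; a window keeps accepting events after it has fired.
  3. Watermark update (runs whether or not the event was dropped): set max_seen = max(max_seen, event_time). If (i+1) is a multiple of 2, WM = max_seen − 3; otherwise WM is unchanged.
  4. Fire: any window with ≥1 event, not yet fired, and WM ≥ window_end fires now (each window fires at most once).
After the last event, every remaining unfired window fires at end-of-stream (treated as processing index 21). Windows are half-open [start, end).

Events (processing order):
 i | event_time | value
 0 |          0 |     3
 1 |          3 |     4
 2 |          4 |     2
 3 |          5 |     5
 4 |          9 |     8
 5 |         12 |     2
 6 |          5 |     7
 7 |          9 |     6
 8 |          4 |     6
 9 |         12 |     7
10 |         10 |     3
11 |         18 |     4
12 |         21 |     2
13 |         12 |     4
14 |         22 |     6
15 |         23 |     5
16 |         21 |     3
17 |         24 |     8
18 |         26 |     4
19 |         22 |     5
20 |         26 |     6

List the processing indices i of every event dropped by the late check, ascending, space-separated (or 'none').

6 8 13

i=0 t=0 v=3: → [0,5); WM=−∞
i=1 t=3 v=4: → [0,8); WM=0
i=2 t=4 v=2: → [0,9); WM=0
i=3 t=5 v=5: → [0,10); WM=2
i=4 t=9 v=8: → [0,14); WM=2
i=5 t=12 v=2: → [0,17); WM=9
i=6 t=5 v=7: DROP (t<9-0); WM=9
i=7 t=9 v=6: → [0,17); WM=9
i=8 t=4 v=6: DROP (t<9-0); WM=9
i=9 t=12 v=7: → [0,17); WM=9
i=10 t=10 v=3: → [0,17); WM=9
i=11 t=18 v=4: → [18,23); WM=15
i=12 t=21 v=2: → [18,26); WM=15
i=13 t=12 v=4: DROP (t<15-0); WM=18
i=14 t=22 v=6: → [18,27); WM=18
i=15 t=23 v=5: → [18,28); WM=20
i=16 t=21 v=3: → [18,28); WM=20
i=17 t=24 v=8: → [18,29); WM=21
i=18 t=26 v=4: → [18,31); WM=21
i=19 t=22 v=5: → [18,31); WM=23
i=20 t=26 v=6: → [18,31); WM=23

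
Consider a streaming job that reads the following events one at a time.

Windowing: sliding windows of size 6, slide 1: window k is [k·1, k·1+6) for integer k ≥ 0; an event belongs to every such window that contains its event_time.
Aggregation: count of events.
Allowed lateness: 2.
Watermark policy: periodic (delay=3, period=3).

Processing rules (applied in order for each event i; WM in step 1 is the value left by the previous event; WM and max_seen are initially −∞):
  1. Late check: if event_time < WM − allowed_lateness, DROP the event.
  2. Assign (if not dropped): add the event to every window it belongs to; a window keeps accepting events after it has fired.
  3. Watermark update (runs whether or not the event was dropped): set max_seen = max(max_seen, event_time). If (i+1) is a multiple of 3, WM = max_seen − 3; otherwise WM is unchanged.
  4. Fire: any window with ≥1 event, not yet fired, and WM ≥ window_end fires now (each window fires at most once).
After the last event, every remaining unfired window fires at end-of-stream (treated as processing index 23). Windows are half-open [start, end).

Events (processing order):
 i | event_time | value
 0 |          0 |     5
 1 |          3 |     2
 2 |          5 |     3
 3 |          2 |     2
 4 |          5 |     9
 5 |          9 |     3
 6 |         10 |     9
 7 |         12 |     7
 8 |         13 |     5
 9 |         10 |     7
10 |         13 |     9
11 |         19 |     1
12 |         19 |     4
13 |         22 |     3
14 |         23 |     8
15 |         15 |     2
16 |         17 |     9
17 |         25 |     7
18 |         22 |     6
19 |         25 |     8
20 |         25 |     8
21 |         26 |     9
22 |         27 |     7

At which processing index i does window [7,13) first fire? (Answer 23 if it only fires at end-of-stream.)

i=0 t=0 v=5: → [0,6); WM=−∞
i=1 t=3 v=2: → [3,9),[2,8),[1,7),[0,6); WM=−∞
i=2 t=5 v=3: → [5,11),[4,10),[3,9),[2,8),[1,7),[0,6); WM=2
i=3 t=2 v=2: → [2,8),[1,7),[0,6); WM=2
i=4 t=5 v=9: → [5,11),[4,10),[3,9),[2,8),[1,7),[0,6); WM=2
i=5 t=9 v=3: → [9,15),[8,14),[7,13),[6,12),[5,11),[4,10); WM=6; [0,6) fires=5
i=6 t=10 v=9: → [10,16),[9,15),[8,14),[7,13),[6,12),[5,11); WM=6
i=7 t=12 v=7: → [12,18),[11,17),[10,16),[9,15),[8,14),[7,13); WM=6
i=8 t=13 v=5: → [13,19),[12,18),[11,17),[10,16),[9,15),[8,14); WM=10; [1,7) fires=4 [2,8) fires=4 [3,9) fires=3 [4,10) fires=3
i=9 t=10 v=7: → [10,16),[9,15),[8,14),[7,13),[6,12),[5,11); WM=10
i=10 t=13 v=9: → [13,19),[12,18),[11,17),[10,16),[9,15),[8,14); WM=10
i=11 t=19 v=1: → [19,25),[18,24),[17,23),[16,22),[15,21),[14,20); WM=16; [5,11) fires=5 [6,12) fires=3 [7,13) fires=4 [8,14) fires=6 [9,15) fires=6 [10,16) fires=5
i=12 t=19 v=4: → [19,25),[18,24),[17,23),[16,22),[15,21),[14,20); WM=16
i=13 t=22 v=3: → [22,28),[21,27),[20,26),[19,25),[18,24),[17,23); WM=16
i=14 t=23 v=8: → [23,29),[22,28),[21,27),[20,26),[19,25),[18,24); WM=20; [11,17) fires=3 [12,18) fires=3 [13,19) fires=2 [14,20) fires=2
i=15 t=15 v=2: DROP (t<20-2); WM=20
i=16 t=17 v=9: DROP (t<20-2); WM=20
i=17 t=25 v=7: → [25,31),[24,30),[23,29),[22,28),[21,27),[20,26); WM=22; [15,21) fires=2 [16,22) fires=2
i=18 t=22 v=6: → [22,28),[21,27),[20,26),[19,25),[18,24),[17,23); WM=22
i=19 t=25 v=8: → [25,31),[24,30),[23,29),[22,28),[21,27),[20,26); WM=22
i=20 t=25 v=8: → [25,31),[24,30),[23,29),[22,28),[21,27),[20,26); WM=22
i=21 t=26 v=9: → [26,32),[25,31),[24,30),[23,29),[22,28),[21,27); WM=22
i=22 t=27 v=7: → [27,33),[26,32),[25,31),[24,30),[23,29),[22,28); WM=22

11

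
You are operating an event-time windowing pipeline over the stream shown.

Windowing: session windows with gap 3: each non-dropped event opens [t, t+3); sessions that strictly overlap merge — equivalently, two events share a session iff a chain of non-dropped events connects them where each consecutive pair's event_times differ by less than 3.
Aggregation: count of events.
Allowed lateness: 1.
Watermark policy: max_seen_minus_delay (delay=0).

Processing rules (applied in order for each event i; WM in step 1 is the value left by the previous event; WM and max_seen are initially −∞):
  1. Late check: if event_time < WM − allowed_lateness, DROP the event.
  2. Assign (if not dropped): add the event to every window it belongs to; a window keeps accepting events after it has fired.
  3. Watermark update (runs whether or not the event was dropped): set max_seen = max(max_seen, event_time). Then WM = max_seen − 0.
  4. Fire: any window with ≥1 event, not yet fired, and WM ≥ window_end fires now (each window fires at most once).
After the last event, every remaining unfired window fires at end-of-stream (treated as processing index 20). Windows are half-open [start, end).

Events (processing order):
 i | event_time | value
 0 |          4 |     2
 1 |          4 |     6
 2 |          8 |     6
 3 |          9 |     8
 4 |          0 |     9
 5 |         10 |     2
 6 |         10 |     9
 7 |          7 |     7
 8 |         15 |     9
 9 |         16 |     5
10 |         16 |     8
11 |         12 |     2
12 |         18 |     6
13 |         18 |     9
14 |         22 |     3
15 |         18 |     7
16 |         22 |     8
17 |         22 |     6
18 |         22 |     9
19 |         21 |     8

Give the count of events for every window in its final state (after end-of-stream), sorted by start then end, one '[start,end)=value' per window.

i=0 t=4 v=2: → [4,7); WM=4
i=1 t=4 v=6: → [4,7); WM=4
i=2 t=8 v=6: → [8,11); WM=8
i=3 t=9 v=8: → [8,12); WM=9
i=4 t=0 v=9: DROP (t<9-1); WM=9
i=5 t=10 v=2: → [8,13); WM=10
i=6 t=10 v=9: → [8,13); WM=10
i=7 t=7 v=7: DROP (t<10-1); WM=10
i=8 t=15 v=9: → [15,18); WM=15
i=9 t=16 v=5: → [15,19); WM=16
i=10 t=16 v=8: → [15,19); WM=16
i=11 t=12 v=2: DROP (t<16-1); WM=16
i=12 t=18 v=6: → [15,21); WM=18
i=13 t=18 v=9: → [15,21); WM=18
i=14 t=22 v=3: → [22,25); WM=22
i=15 t=18 v=7: DROP (t<22-1); WM=22
i=16 t=22 v=8: → [22,25); WM=22
i=17 t=22 v=6: → [22,25); WM=22
i=18 t=22 v=9: → [22,25); WM=22
i=19 t=21 v=8: → [21,25); WM=22

[4,7)=2 [8,13)=4 [15,21)=5 [21,25)=5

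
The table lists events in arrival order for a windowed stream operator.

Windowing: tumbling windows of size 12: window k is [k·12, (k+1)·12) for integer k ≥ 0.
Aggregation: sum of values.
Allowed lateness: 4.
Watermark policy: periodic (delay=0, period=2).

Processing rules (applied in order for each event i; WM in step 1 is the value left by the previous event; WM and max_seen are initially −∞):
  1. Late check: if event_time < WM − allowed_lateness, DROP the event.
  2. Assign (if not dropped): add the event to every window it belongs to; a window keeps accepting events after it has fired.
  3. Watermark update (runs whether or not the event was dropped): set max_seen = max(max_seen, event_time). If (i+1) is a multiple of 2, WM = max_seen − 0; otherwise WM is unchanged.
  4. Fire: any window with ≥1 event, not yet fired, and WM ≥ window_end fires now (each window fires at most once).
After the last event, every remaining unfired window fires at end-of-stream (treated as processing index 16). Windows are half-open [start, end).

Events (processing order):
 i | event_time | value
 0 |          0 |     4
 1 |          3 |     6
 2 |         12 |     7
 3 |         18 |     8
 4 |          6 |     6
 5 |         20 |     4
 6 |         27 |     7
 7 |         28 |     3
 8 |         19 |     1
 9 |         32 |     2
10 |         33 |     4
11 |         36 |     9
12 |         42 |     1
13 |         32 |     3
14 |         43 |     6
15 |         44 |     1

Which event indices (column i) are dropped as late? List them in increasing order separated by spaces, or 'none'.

i=0 t=0 v=4: → [0,12); WM=−∞
i=1 t=3 v=6: → [0,12); WM=3
i=2 t=12 v=7: → [12,24); WM=3
i=3 t=18 v=8: → [12,24); WM=18; [0,12) fires=10
i=4 t=6 v=6: DROP (t<18-4); WM=18
i=5 t=20 v=4: → [12,24); WM=20
i=6 t=27 v=7: → [24,36); WM=20
i=7 t=28 v=3: → [24,36); WM=28; [12,24) fires=19
i=8 t=19 v=1: DROP (t<28-4); WM=28
i=9 t=32 v=2: → [24,36); WM=32
i=10 t=33 v=4: → [24,36); WM=32
i=11 t=36 v=9: → [36,48); WM=36; [24,36) fires=16
i=12 t=42 v=1: → [36,48); WM=36
i=13 t=32 v=3: → [24,36); WM=42
i=14 t=43 v=6: → [36,48); WM=42
i=15 t=44 v=1: → [36,48); WM=44

4 8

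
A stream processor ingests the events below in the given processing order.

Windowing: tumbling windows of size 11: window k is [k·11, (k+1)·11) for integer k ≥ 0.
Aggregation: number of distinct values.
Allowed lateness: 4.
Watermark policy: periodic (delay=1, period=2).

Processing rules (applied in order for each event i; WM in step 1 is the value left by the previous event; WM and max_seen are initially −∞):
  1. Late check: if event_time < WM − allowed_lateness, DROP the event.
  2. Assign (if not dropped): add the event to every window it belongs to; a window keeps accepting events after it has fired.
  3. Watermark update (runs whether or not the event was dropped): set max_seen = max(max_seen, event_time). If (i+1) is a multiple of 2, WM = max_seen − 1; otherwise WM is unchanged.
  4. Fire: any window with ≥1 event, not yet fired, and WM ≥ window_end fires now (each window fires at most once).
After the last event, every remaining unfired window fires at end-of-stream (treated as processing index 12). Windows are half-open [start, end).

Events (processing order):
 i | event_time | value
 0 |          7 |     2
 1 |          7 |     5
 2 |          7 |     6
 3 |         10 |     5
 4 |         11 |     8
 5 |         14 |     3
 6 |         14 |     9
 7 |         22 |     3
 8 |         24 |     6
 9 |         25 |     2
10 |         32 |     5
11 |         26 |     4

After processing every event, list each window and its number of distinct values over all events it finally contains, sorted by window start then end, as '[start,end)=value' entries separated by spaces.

i=0 t=7 v=2: → [0,11); WM=−∞
i=1 t=7 v=5: → [0,11); WM=6
i=2 t=7 v=6: → [0,11); WM=6
i=3 t=10 v=5: → [0,11); WM=9
i=4 t=11 v=8: → [11,22); WM=9
i=5 t=14 v=3: → [11,22); WM=13; [0,11) fires=3
i=6 t=14 v=9: → [11,22); WM=13
i=7 t=22 v=3: → [22,33); WM=21
i=8 t=24 v=6: → [22,33); WM=21
i=9 t=25 v=2: → [22,33); WM=24; [11,22) fires=3
i=10 t=32 v=5: → [22,33); WM=24
i=11 t=26 v=4: → [22,33); WM=31

[0,11)=3 [11,22)=3 [22,33)=5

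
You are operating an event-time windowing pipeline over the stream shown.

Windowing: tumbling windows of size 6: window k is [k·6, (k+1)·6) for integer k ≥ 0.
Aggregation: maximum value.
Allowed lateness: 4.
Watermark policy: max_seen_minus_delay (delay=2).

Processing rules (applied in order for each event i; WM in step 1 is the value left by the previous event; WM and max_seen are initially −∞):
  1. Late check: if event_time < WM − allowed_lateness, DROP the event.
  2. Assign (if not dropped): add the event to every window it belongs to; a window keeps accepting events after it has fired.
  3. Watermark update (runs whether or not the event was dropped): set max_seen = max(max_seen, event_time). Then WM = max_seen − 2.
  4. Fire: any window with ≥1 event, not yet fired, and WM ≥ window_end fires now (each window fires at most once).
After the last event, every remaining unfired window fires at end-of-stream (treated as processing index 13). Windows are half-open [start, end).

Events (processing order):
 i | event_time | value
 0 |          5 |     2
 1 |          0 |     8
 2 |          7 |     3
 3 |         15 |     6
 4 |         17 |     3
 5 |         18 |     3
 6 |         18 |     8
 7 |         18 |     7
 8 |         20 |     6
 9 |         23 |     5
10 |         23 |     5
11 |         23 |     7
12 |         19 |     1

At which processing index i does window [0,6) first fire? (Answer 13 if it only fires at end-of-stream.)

i=0 t=5 v=2: → [0,6); WM=3
i=1 t=0 v=8: → [0,6); WM=3
i=2 t=7 v=3: → [6,12); WM=5
i=3 t=15 v=6: → [12,18); WM=13; [0,6) fires=8 [6,12) fires=3
i=4 t=17 v=3: → [12,18); WM=15
i=5 t=18 v=3: → [18,24); WM=16
i=6 t=18 v=8: → [18,24); WM=16
i=7 t=18 v=7: → [18,24); WM=16
i=8 t=20 v=6: → [18,24); WM=18; [12,18) fires=6
i=9 t=23 v=5: → [18,24); WM=21
i=10 t=23 v=5: → [18,24); WM=21
i=11 t=23 v=7: → [18,24); WM=21
i=12 t=19 v=1: → [18,24); WM=21

3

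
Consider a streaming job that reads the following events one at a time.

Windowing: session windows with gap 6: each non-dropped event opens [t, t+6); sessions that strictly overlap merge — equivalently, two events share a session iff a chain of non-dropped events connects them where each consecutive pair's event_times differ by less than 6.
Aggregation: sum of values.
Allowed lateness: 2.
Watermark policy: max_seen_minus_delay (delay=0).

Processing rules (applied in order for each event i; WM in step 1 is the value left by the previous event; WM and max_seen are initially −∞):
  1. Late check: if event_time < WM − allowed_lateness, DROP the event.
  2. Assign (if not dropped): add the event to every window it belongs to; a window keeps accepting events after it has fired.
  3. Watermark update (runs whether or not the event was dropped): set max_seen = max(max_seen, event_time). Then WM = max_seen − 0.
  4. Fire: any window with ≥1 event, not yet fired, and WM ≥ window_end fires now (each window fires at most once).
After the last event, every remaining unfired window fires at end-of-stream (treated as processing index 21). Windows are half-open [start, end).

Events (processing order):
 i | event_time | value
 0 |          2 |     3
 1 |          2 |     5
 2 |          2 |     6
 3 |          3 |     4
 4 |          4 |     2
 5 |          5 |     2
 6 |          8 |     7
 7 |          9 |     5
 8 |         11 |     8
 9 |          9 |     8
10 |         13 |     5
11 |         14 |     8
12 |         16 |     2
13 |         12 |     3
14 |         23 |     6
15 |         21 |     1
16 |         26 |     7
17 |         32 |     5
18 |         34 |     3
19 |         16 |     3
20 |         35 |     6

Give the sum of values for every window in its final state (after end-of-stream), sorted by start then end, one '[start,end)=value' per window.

[2,32)=79 [32,41)=14

i=0 t=2 v=3: → [2,8); WM=2
i=1 t=2 v=5: → [2,8); WM=2
i=2 t=2 v=6: → [2,8); WM=2
i=3 t=3 v=4: → [2,9); WM=3
i=4 t=4 v=2: → [2,10); WM=4
i=5 t=5 v=2: → [2,11); WM=5
i=6 t=8 v=7: → [2,14); WM=8
i=7 t=9 v=5: → [2,15); WM=9
i=8 t=11 v=8: → [2,17); WM=11
i=9 t=9 v=8: → [2,17); WM=11
i=10 t=13 v=5: → [2,19); WM=13
i=11 t=14 v=8: → [2,20); WM=14
i=12 t=16 v=2: → [2,22); WM=16
i=13 t=12 v=3: DROP (t<16-2); WM=16
i=14 t=23 v=6: → [23,29); WM=23
i=15 t=21 v=1: → [2,29); WM=23
i=16 t=26 v=7: → [2,32); WM=26
i=17 t=32 v=5: → [32,38); WM=32
i=18 t=34 v=3: → [32,40); WM=34
i=19 t=16 v=3: DROP (t<34-2); WM=34
i=20 t=35 v=6: → [32,41); WM=35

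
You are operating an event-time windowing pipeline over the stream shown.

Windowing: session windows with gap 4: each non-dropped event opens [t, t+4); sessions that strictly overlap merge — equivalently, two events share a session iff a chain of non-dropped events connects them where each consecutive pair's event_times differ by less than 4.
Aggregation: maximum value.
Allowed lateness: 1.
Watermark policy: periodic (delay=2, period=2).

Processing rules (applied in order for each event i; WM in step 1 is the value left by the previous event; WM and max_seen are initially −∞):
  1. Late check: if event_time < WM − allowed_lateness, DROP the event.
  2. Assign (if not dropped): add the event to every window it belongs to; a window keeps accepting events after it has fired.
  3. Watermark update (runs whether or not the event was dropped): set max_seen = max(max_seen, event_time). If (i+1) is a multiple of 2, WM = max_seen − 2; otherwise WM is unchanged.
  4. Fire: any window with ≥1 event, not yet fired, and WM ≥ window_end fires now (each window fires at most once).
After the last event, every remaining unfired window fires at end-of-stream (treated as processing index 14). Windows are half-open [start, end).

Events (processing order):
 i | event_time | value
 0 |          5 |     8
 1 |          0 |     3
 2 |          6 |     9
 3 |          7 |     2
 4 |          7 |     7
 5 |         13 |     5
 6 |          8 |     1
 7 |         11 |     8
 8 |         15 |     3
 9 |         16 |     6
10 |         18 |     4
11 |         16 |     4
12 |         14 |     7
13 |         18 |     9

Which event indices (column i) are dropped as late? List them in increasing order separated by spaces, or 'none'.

6 12

i=0 t=5 v=8: → [5,9); WM=−∞
i=1 t=0 v=3: → [0,4); WM=3
i=2 t=6 v=9: → [5,10); WM=3
i=3 t=7 v=2: → [5,11); WM=5
i=4 t=7 v=7: → [5,11); WM=5
i=5 t=13 v=5: → [13,17); WM=11
i=6 t=8 v=1: DROP (t<11-1); WM=11
i=7 t=11 v=8: → [11,17); WM=11
i=8 t=15 v=3: → [11,19); WM=11
i=9 t=16 v=6: → [11,20); WM=14
i=10 t=18 v=4: → [11,22); WM=14
i=11 t=16 v=4: → [11,22); WM=16
i=12 t=14 v=7: DROP (t<16-1); WM=16
i=13 t=18 v=9: → [11,22); WM=16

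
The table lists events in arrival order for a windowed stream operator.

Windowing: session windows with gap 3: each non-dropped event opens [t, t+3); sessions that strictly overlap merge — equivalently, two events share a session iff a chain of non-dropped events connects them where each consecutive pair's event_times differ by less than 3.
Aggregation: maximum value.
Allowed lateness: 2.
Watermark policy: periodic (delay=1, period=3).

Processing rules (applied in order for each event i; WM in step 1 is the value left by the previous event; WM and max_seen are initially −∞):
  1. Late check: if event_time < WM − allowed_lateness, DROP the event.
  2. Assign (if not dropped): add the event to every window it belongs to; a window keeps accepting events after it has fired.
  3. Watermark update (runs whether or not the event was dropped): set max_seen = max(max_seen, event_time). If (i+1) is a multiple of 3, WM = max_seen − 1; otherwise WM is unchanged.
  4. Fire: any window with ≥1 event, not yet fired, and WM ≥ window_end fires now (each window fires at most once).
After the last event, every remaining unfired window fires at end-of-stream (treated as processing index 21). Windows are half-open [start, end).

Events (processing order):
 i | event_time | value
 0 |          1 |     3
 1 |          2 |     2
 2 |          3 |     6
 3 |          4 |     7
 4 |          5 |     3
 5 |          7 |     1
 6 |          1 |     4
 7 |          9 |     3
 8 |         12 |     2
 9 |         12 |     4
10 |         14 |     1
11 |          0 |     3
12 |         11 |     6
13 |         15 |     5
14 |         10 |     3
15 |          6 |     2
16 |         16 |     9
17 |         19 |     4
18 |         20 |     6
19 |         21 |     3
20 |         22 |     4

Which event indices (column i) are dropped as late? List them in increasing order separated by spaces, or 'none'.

i=0 t=1 v=3: → [1,4); WM=−∞
i=1 t=2 v=2: → [1,5); WM=−∞
i=2 t=3 v=6: → [1,6); WM=2
i=3 t=4 v=7: → [1,7); WM=2
i=4 t=5 v=3: → [1,8); WM=2
i=5 t=7 v=1: → [1,10); WM=6
i=6 t=1 v=4: DROP (t<6-2); WM=6
i=7 t=9 v=3: → [1,12); WM=6
i=8 t=12 v=2: → [12,15); WM=11
i=9 t=12 v=4: → [12,15); WM=11
i=10 t=14 v=1: → [12,17); WM=11
i=11 t=0 v=3: DROP (t<11-2); WM=13
i=12 t=11 v=6: → [1,17); WM=13
i=13 t=15 v=5: → [1,18); WM=13
i=14 t=10 v=3: DROP (t<13-2); WM=14
i=15 t=6 v=2: DROP (t<14-2); WM=14
i=16 t=16 v=9: → [1,19); WM=14
i=17 t=19 v=4: → [19,22); WM=18
i=18 t=20 v=6: → [19,23); WM=18
i=19 t=21 v=3: → [19,24); WM=18
i=20 t=22 v=4: → [19,25); WM=21

6 11 14 15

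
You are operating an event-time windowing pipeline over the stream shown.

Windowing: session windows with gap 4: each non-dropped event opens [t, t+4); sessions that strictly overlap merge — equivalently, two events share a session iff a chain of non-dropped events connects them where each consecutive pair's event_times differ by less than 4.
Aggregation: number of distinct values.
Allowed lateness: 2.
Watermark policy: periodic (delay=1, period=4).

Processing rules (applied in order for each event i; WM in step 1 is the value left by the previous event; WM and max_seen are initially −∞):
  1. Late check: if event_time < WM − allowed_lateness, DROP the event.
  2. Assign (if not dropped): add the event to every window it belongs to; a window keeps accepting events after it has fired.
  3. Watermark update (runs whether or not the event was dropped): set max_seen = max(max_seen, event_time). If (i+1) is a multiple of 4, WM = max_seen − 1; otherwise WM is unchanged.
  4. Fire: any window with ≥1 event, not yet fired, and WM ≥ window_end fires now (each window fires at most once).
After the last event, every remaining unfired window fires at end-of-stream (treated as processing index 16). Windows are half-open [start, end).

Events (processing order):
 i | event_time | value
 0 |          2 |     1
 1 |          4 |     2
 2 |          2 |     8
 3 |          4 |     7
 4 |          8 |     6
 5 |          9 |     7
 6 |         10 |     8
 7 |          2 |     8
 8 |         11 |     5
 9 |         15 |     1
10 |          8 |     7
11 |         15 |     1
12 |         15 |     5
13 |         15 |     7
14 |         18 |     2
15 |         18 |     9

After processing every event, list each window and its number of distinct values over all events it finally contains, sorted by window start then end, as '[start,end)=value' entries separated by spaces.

[2,8)=4 [8,15)=4 [15,22)=5

i=0 t=2 v=1: → [2,6); WM=−∞
i=1 t=4 v=2: → [2,8); WM=−∞
i=2 t=2 v=8: → [2,8); WM=−∞
i=3 t=4 v=7: → [2,8); WM=3
i=4 t=8 v=6: → [8,12); WM=3
i=5 t=9 v=7: → [8,13); WM=3
i=6 t=10 v=8: → [8,14); WM=3
i=7 t=2 v=8: → [2,8); WM=9
i=8 t=11 v=5: → [8,15); WM=9
i=9 t=15 v=1: → [15,19); WM=9
i=10 t=8 v=7: → [8,15); WM=9
i=11 t=15 v=1: → [15,19); WM=14
i=12 t=15 v=5: → [15,19); WM=14
i=13 t=15 v=7: → [15,19); WM=14
i=14 t=18 v=2: → [15,22); WM=14
i=15 t=18 v=9: → [15,22); WM=17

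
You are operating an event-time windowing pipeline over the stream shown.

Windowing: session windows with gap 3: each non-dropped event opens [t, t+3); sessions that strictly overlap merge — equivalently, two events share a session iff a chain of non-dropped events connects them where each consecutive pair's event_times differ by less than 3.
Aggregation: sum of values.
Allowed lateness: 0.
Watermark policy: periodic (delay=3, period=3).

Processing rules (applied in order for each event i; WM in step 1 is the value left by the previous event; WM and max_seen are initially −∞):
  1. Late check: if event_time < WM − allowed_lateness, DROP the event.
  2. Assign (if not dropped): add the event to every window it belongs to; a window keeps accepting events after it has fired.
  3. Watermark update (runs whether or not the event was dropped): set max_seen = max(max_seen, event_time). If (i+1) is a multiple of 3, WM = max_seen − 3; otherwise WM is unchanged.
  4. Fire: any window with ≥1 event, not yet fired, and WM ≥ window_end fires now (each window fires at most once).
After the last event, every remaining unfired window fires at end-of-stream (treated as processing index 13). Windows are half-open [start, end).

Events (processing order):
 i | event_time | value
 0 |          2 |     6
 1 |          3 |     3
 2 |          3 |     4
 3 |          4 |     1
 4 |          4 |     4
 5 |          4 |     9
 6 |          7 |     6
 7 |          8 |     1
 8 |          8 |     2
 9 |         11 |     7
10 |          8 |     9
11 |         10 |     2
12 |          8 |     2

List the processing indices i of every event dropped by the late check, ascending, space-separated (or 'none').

i=0 t=2 v=6: → [2,5); WM=−∞
i=1 t=3 v=3: → [2,6); WM=−∞
i=2 t=3 v=4: → [2,6); WM=0
i=3 t=4 v=1: → [2,7); WM=0
i=4 t=4 v=4: → [2,7); WM=0
i=5 t=4 v=9: → [2,7); WM=1
i=6 t=7 v=6: → [7,10); WM=1
i=7 t=8 v=1: → [7,11); WM=1
i=8 t=8 v=2: → [7,11); WM=5
i=9 t=11 v=7: → [11,14); WM=5
i=10 t=8 v=9: → [7,11); WM=5
i=11 t=10 v=2: → [7,14); WM=8
i=12 t=8 v=2: → [7,14); WM=8

none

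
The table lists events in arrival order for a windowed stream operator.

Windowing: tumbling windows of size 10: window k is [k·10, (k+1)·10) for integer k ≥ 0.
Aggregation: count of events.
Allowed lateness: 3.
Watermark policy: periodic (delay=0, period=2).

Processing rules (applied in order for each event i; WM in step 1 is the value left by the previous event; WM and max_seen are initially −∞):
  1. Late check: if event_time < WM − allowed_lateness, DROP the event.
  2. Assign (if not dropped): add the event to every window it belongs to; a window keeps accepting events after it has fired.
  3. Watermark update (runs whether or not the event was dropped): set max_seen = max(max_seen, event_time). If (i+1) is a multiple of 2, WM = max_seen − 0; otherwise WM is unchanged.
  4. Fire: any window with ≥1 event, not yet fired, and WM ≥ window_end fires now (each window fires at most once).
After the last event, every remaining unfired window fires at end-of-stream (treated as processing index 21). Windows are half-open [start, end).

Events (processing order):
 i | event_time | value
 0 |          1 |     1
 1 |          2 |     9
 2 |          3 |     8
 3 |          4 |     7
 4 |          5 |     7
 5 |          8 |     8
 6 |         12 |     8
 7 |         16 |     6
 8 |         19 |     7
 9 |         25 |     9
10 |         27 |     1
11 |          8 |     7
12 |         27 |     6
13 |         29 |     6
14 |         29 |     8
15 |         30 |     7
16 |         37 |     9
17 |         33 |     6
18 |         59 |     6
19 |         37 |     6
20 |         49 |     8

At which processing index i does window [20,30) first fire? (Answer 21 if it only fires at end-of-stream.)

15

i=0 t=1 v=1: → [0,10); WM=−∞
i=1 t=2 v=9: → [0,10); WM=2
i=2 t=3 v=8: → [0,10); WM=2
i=3 t=4 v=7: → [0,10); WM=4
i=4 t=5 v=7: → [0,10); WM=4
i=5 t=8 v=8: → [0,10); WM=8
i=6 t=12 v=8: → [10,20); WM=8
i=7 t=16 v=6: → [10,20); WM=16; [0,10) fires=6
i=8 t=19 v=7: → [10,20); WM=16
i=9 t=25 v=9: → [20,30); WM=25; [10,20) fires=3
i=10 t=27 v=1: → [20,30); WM=25
i=11 t=8 v=7: DROP (t<25-3); WM=27
i=12 t=27 v=6: → [20,30); WM=27
i=13 t=29 v=6: → [20,30); WM=29
i=14 t=29 v=8: → [20,30); WM=29
i=15 t=30 v=7: → [30,40); WM=30; [20,30) fires=5
i=16 t=37 v=9: → [30,40); WM=30
i=17 t=33 v=6: → [30,40); WM=37
i=18 t=59 v=6: → [50,60); WM=37
i=19 t=37 v=6: → [30,40); WM=59; [30,40) fires=4
i=20 t=49 v=8: DROP (t<59-3); WM=59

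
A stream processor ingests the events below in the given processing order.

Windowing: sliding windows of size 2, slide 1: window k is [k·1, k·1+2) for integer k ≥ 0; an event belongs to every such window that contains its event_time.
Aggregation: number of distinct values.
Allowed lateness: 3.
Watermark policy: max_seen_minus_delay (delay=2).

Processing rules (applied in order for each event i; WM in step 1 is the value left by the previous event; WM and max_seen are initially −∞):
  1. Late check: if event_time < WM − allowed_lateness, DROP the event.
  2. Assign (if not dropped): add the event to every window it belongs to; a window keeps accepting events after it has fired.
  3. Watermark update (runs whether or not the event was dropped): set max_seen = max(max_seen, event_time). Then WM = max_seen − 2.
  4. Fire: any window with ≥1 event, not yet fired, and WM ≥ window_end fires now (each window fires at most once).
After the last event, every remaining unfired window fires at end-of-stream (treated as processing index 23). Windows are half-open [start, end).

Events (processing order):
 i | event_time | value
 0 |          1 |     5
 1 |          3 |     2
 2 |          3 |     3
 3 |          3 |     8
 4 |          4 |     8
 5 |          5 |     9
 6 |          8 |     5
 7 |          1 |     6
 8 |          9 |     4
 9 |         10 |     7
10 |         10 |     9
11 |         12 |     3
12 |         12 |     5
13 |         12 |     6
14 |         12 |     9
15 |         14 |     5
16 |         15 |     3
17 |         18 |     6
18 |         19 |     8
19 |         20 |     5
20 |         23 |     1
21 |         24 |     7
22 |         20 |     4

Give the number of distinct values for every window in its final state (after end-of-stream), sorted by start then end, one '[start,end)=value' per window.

i=0 t=1 v=5: → [1,3),[0,2); WM=-1
i=1 t=3 v=2: → [3,5),[2,4); WM=1
i=2 t=3 v=3: → [3,5),[2,4); WM=1
i=3 t=3 v=8: → [3,5),[2,4); WM=1
i=4 t=4 v=8: → [4,6),[3,5); WM=2; [0,2) fires=1
i=5 t=5 v=9: → [5,7),[4,6); WM=3; [1,3) fires=1
i=6 t=8 v=5: → [8,10),[7,9); WM=6; [2,4) fires=3 [3,5) fires=3 [4,6) fires=2
i=7 t=1 v=6: DROP (t<6-3); WM=6
i=8 t=9 v=4: → [9,11),[8,10); WM=7; [5,7) fires=1
i=9 t=10 v=7: → [10,12),[9,11); WM=8
i=10 t=10 v=9: → [10,12),[9,11); WM=8
i=11 t=12 v=3: → [12,14),[11,13); WM=10; [7,9) fires=1 [8,10) fires=2
i=12 t=12 v=5: → [12,14),[11,13); WM=10
i=13 t=12 v=6: → [12,14),[11,13); WM=10
i=14 t=12 v=9: → [12,14),[11,13); WM=10
i=15 t=14 v=5: → [14,16),[13,15); WM=12; [9,11) fires=3 [10,12) fires=2
i=16 t=15 v=3: → [15,17),[14,16); WM=13; [11,13) fires=4
i=17 t=18 v=6: → [18,20),[17,19); WM=16; [12,14) fires=4 [13,15) fires=1 [14,16) fires=2
i=18 t=19 v=8: → [19,21),[18,20); WM=17; [15,17) fires=1
i=19 t=20 v=5: → [20,22),[19,21); WM=18
i=20 t=23 v=1: → [23,25),[22,24); WM=21; [17,19) fires=1 [18,20) fires=2 [19,21) fires=2
i=21 t=24 v=7: → [24,26),[23,25); WM=22; [20,22) fires=1
i=22 t=20 v=4: → [20,22),[19,21); WM=22

[0,2)=1 [1,3)=1 [2,4)=3 [3,5)=3 [4,6)=2 [5,7)=1 [7,9)=1 [8,10)=2 [9,11)=3 [10,12)=2 [11,13)=4 [12,14)=4 [13,15)=1 [14,16)=2 [15,17)=1 [17,19)=1 [18,20)=2 [19,21)=3 [20,22)=2 [22,24)=1 [23,25)=2 [24,26)=1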